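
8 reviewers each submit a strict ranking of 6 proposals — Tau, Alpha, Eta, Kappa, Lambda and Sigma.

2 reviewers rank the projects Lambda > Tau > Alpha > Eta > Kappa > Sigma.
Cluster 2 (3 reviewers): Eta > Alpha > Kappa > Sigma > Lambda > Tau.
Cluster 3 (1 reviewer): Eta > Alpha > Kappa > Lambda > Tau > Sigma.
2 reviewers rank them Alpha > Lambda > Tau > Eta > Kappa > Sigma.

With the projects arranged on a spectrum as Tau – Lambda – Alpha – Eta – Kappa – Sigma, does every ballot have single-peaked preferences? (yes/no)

Axis positions: Tau=1, Lambda=2, Alpha=3, Eta=4, Kappa=5, Sigma=6.
Cluster 1 (peak Lambda at position 2): ranking walks positions 2-1-3-4-5-6, expanding outward from the peak — single-peaked.
Cluster 2 (peak Eta at position 4): ranking walks positions 4-3-5-6-2-1, expanding outward from the peak — single-peaked.
Cluster 3 (peak Eta at position 4): ranking walks positions 4-3-5-2-1-6, expanding outward from the peak — single-peaked.
Cluster 4 (peak Alpha at position 3): ranking walks positions 3-2-1-4-5-6, expanding outward from the peak — single-peaked.
Every ranking is single-peaked on this axis.

yes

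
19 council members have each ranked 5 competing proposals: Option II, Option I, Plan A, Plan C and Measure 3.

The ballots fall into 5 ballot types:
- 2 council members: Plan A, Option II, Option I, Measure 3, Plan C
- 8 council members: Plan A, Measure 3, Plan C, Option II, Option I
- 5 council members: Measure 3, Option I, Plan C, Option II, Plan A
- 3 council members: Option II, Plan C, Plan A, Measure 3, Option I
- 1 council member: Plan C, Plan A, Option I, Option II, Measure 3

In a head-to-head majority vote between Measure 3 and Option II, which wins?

Measure 3

Ballots ranking Measure 3 above Option II: 8 + 5 = 13.
Ballots ranking Option II above Measure 3: 19 − 13 = 6.
Measure 3 wins the head-to-head 13–6.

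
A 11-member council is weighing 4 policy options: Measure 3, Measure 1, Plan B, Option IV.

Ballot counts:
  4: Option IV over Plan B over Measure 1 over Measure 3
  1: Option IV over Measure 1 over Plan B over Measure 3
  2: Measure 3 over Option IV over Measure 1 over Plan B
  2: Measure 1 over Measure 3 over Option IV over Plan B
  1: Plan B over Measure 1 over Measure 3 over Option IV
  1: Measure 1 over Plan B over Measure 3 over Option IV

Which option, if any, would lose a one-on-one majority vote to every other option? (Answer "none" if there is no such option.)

none

Head-to-head results (11 council members):
Measure 3 vs Measure 1: Measure 3 preferred on 2 ballots; Measure 1 wins 9–2.
Measure 3 vs Plan B: 2+2 = 4 for Measure 3, 7 for Plan B — Plan B by 7–4.
Measure 3–Option IV: Measure 3 6–5.
Measure 1 vs Plan B: 6 to 5, Measure 1.
Measure 1–Option IV: Option IV 7–4.
Plan B–Option IV: Option IV 9–2.
Every option wins at least one matchup (Measure 3 beats Option IV; Measure 1 beats Measure 3; Plan B beats Measure 3; Option IV beats Measure 1), so there is no Condorcet loser.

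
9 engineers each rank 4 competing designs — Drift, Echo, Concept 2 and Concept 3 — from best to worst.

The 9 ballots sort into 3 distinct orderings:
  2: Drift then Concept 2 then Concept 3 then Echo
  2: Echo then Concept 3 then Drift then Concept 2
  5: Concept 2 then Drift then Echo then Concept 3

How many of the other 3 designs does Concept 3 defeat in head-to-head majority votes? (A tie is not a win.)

Concept 3 against each rival (9 engineers):
Concept 3 vs Drift: Drift wins 7–2.
Concept 3 vs Echo: 2 to 7, Echo.
Concept 3 vs Concept 2: Concept 2, 7–2.
Concept 3 beats no one; loses to Drift, Echo, Concept 2 — 0 pairwise wins.

0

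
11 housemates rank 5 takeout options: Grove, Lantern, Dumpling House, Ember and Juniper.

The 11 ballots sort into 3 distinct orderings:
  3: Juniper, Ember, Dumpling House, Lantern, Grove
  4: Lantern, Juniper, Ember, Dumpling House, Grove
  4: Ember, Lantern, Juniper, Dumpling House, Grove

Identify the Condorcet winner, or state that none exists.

none

Head-to-head results (11 friends):
Grove vs Lantern: Lantern wins 11–0.
Grove–Dumpling House: Dumpling House 11–0.
Grove vs Ember: Ember wins 11–0.
Grove vs Juniper: Juniper, 11–0.
Lantern vs Dumpling House: 8 to 3, Lantern.
Lantern–Ember: Ember 7–4.
Lantern vs Juniper: Lantern, 8–3.
Dumpling House vs Ember: Dumpling House is ranked higher on 0 ballots, Ember on 11. Ember wins 11–0.
Dumpling House–Juniper: Juniper 11–0.
Ember vs Juniper: 4 to 7, Juniper.
Every restaurant loses at least once (Grove loses to Lantern; Lantern loses to Ember; Dumpling House loses to Lantern; Ember loses to Juniper; Juniper loses to Lantern). The majority relation contains the cycle Lantern beats Juniper beats Ember beats Lantern, so there is no Condorcet winner.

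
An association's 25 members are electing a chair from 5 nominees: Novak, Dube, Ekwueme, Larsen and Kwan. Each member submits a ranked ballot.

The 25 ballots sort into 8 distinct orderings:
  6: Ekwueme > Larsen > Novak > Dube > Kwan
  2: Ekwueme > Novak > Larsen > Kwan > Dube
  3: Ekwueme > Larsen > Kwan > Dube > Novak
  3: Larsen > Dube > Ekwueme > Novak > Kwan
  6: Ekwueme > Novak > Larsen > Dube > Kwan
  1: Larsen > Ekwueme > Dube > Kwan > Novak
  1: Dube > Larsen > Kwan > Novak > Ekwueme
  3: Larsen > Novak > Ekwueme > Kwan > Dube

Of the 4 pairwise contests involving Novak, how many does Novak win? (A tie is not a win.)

2

Novak against each rival (25 voters):
Novak–Dube: Novak 17–8.
Novak vs Ekwueme: 1+3 = 4 for Novak, 21 for Ekwueme — Ekwueme by 21–4.
Novak vs Larsen: Larsen, 17–8.
Novak vs Kwan: Novak is ranked higher on 6+2+3+6+3 = 20 ballots, Kwan on 5. Novak wins 20–5.
Novak beats Dube, Kwan; loses to Ekwueme, Larsen — 2 pairwise wins.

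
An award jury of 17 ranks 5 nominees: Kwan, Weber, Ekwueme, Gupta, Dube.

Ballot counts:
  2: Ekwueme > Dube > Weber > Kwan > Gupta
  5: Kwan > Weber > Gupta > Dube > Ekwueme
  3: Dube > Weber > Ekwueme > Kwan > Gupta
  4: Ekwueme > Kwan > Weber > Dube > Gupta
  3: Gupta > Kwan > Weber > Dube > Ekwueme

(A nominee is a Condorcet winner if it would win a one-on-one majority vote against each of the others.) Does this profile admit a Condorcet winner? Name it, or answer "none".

none

Head-to-head results (17 jurors):
Kwan vs Weber: Kwan is ranked higher on 5+4+3 = 12 ballots, Weber on 5. Kwan wins 12–5.
Kwan vs Ekwueme: Kwan is ranked higher on 5+3 = 8 ballots, Ekwueme on 9. Ekwueme wins 9–8.
Kwan vs Gupta: Kwan is ranked higher on 2+5+3+4 = 14 ballots, Gupta on 3. Kwan wins 14–3.
Kwan vs Dube: Kwan preferred on 5+4+3 = 12 ballots; Kwan wins 12–5.
Weber vs Ekwueme: Weber is ranked higher on 5+3+3 = 11 ballots, Ekwueme on 6. Weber wins 11–6.
Weber vs Gupta: 2+5+3+4 = 14 for Weber, 3 for Gupta — Weber by 14–3.
Weber vs Dube: Weber is ranked higher on 5+4+3 = 12 ballots, Dube on 5. Weber wins 12–5.
Ekwueme vs Gupta: Ekwueme preferred on 2+3+4 = 9 ballots; Ekwueme wins 9–8.
Ekwueme vs Dube: Ekwueme preferred on 2+4 = 6 ballots; Dube wins 11–6.
Gupta vs Dube: Gupta is ranked higher on 5+3 = 8 ballots, Dube on 9. Dube wins 9–8.
No nominee is unbeaten: Kwan loses to Ekwueme; Weber loses to Kwan; Ekwueme loses to Weber; Gupta loses to Kwan; Dube loses to Kwan. In particular Kwan > Weber > Ekwueme > Kwan is a majority cycle — no Condorcet winner exists.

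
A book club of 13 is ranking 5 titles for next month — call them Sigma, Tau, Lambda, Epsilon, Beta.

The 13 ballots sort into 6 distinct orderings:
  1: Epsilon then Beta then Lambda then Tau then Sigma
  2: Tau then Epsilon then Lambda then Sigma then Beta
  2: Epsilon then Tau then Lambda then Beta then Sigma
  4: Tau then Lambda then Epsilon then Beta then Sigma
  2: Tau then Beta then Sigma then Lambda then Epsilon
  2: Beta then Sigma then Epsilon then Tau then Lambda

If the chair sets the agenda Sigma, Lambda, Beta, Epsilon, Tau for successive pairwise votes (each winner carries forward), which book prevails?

Round 1: Sigma vs Lambda — 4–9, Lambda advances.
Round 2: Lambda vs Beta — 8–5, Lambda advances.
Round 3: Lambda vs Epsilon — 6–7, Epsilon advances.
Round 4: Epsilon vs Tau — 5–8, Tau advances.
The agenda winner is Tau.

Tau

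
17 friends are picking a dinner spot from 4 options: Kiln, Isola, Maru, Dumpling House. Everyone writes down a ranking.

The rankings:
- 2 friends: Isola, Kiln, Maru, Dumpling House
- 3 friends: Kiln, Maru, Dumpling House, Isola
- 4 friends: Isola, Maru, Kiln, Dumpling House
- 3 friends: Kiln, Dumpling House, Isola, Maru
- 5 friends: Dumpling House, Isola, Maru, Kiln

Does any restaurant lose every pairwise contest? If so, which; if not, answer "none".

Pairwise majorities:
Kiln vs Isola: Isola wins 11–6.
Kiln vs Maru: 2+3+3 = 8 for Kiln, 9 for Maru — Maru by 9–8.
Kiln vs Dumpling House: Kiln wins 12–5.
Isola vs Maru: Isola, 14–3.
Isola vs Dumpling House: Dumpling House, 11–6.
Maru–Dumpling House: Maru 9–8.
Every restaurant wins at least one matchup (Kiln beats Dumpling House; Isola beats Kiln; Maru beats Kiln; Dumpling House beats Isola), so there is no Condorcet loser.

none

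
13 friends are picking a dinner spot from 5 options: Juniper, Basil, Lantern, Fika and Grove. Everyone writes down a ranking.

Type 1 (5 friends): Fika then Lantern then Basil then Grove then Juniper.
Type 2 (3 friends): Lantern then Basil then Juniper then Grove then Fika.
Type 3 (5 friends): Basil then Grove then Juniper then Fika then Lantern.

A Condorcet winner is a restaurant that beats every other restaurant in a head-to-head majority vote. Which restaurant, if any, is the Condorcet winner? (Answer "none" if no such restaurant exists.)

Pairwise majorities:
Juniper vs Basil: Juniper preferred on 0 ballots; Basil wins 13–0.
Juniper vs Lantern: 5 to 8, Lantern.
Juniper vs Fika: 8 to 5, Juniper.
Juniper vs Grove: Juniper is ranked higher on 3 ballots, Grove on 10. Grove wins 10–3.
Basil vs Lantern: Basil is ranked higher on 5 ballots, Lantern on 8. Lantern wins 8–5.
Basil vs Fika: Basil is ranked higher on 3+5 = 8 ballots, Fika on 5. Basil wins 8–5.
Basil vs Grove: Basil preferred on 5+3+5 = 13 ballots; Basil wins 13–0.
Lantern vs Fika: Lantern preferred on 3 ballots; Fika wins 10–3.
Lantern vs Grove: Lantern is ranked higher on 5+3 = 8 ballots, Grove on 5. Lantern wins 8–5.
Fika vs Grove: Fika preferred on 5 ballots; Grove wins 8–5.
Each restaurant drops at least one matchup (Juniper loses to Basil; Basil loses to Lantern; Lantern loses to Fika; Fika loses to Juniper; Grove loses to Basil); the cycle Juniper > Fika > Lantern > Juniper rules out a Condorcet winner.

none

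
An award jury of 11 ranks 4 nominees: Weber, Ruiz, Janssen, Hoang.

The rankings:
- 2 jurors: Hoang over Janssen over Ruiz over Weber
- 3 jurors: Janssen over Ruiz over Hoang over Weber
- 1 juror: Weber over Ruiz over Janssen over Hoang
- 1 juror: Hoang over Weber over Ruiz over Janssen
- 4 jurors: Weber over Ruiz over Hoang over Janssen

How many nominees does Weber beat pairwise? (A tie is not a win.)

Weber against each rival (11 jurors):
Weber vs Ruiz: Weber wins 6–5.
Weber vs Janssen: Weber is ranked higher on 1+1+4 = 6 ballots, Janssen on 5. Weber wins 6–5.
Weber vs Hoang: Hoang wins 6–5.
Weber beats Ruiz, Janssen; loses to Hoang — 2 pairwise wins.

2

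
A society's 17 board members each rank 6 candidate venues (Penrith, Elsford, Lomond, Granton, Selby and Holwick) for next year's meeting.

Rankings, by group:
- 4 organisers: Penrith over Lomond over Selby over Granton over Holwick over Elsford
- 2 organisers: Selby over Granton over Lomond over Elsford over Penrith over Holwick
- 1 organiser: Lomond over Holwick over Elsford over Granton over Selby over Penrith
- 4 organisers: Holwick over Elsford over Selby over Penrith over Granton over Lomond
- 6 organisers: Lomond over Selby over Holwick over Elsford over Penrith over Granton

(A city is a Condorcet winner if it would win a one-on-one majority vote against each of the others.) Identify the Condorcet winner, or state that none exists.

Pairwise majorities:
Penrith vs Elsford: 4 for Penrith, 13 for Elsford — Elsford by 13–4.
Penrith vs Lomond: Penrith preferred on 4+4 = 8 ballots; Lomond wins 9–8.
Penrith vs Granton: Penrith is ranked higher on 4+4+6 = 14 ballots, Granton on 3. Penrith wins 14–3.
Penrith vs Selby: Penrith is ranked higher on 4 ballots, Selby on 13. Selby wins 13–4.
Penrith vs Holwick: 4+2 = 6 for Penrith, 11 for Holwick — Holwick by 11–6.
Elsford vs Lomond: Elsford is ranked higher on 4 ballots, Lomond on 13. Lomond wins 13–4.
Elsford vs Granton: 1+4+6 = 11 for Elsford, 6 for Granton — Elsford by 11–6.
Elsford vs Selby: Elsford is ranked higher on 1+4 = 5 ballots, Selby on 12. Selby wins 12–5.
Elsford vs Holwick: 2 for Elsford, 15 for Holwick — Holwick by 15–2.
Lomond vs Granton: Lomond is ranked higher on 4+1+6 = 11 ballots, Granton on 6. Lomond wins 11–6.
Lomond vs Selby: Lomond preferred on 4+1+6 = 11 ballots; Lomond wins 11–6.
Lomond vs Holwick: 4+2+1+6 = 13 for Lomond, 4 for Holwick — Lomond by 13–4.
Granton vs Selby: Granton preferred on 1 ballot; Selby wins 16–1.
Granton vs Holwick: 6 to 11, Holwick.
Selby vs Holwick: 12 to 5, Selby.
Lomond beats each of Penrith, Elsford, Granton, Selby, Holwick — Lomond is the Condorcet winner.

Lomond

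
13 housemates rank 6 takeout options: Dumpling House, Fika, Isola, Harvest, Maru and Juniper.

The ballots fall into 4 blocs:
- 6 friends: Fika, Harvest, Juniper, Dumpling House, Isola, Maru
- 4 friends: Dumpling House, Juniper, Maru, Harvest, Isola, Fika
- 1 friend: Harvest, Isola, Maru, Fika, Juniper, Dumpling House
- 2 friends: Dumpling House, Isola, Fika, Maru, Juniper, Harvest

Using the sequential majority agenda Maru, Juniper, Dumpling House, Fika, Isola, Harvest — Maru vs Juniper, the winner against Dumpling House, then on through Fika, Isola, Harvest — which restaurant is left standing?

Round 1: Maru vs Juniper — 3–10, Juniper advances.
Round 2: Juniper vs Dumpling House — 7–6, Juniper advances.
Round 3: Juniper vs Fika — 4–9, Fika advances.
Round 4: Fika vs Isola — 6–7, Isola advances.
Round 5: Isola vs Harvest — 2–11, Harvest advances.
Harvest survives the agenda.

Harvest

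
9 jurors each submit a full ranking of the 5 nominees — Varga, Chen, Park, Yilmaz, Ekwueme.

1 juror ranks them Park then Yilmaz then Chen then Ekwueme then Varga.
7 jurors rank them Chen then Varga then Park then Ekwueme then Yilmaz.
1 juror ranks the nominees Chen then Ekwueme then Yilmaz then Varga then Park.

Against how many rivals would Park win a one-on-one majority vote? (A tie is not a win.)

2

Park against each rival (9 jurors):
Park vs Varga: Varga, 8–1.
Park–Chen: Chen 8–1.
Park vs Yilmaz: Park preferred on 1+7 = 8 ballots; Park wins 8–1.
Park vs Ekwueme: Park wins 8–1.
Park beats Yilmaz, Ekwueme; loses to Varga, Chen — 2 pairwise wins.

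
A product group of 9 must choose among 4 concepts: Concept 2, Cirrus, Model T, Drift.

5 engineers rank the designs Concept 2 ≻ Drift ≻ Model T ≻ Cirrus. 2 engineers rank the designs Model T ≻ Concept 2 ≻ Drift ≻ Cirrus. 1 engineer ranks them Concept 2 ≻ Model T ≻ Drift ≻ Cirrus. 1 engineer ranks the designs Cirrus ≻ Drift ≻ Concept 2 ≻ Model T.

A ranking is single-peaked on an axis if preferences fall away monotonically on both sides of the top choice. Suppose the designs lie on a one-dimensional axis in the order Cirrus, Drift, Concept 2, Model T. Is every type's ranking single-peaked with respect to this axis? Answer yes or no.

Axis positions: Cirrus=1, Drift=2, Concept 2=3, Model T=4.
Type 1 (peak Concept 2 at position 3): ranking walks positions 3-2-4-1, expanding outward from the peak — single-peaked.
Type 2 (peak Model T at position 4): ranking walks positions 4-3-2-1, expanding outward from the peak — single-peaked.
Type 3 (peak Concept 2 at position 3): ranking walks positions 3-4-2-1, expanding outward from the peak — single-peaked.
Type 4 (peak Cirrus at position 1): ranking walks positions 1-2-3-4, expanding outward from the peak — single-peaked.
Every ranking is single-peaked on this axis.

yes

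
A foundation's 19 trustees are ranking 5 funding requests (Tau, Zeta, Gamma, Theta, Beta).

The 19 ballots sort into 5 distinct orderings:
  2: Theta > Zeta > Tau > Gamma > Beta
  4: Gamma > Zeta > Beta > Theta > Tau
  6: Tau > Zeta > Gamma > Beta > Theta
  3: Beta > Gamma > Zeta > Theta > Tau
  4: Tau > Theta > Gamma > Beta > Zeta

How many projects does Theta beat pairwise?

Theta against each rival (19 reviewers):
Theta vs Tau: 2+4+3 = 9 for Theta, 10 for Tau — Tau by 10–9.
Theta vs Zeta: 6 to 13, Zeta.
Theta–Gamma: Gamma 13–6.
Theta–Beta: Beta 13–6.
Theta beats no one; loses to Tau, Zeta, Gamma, Beta — 0 pairwise wins.

0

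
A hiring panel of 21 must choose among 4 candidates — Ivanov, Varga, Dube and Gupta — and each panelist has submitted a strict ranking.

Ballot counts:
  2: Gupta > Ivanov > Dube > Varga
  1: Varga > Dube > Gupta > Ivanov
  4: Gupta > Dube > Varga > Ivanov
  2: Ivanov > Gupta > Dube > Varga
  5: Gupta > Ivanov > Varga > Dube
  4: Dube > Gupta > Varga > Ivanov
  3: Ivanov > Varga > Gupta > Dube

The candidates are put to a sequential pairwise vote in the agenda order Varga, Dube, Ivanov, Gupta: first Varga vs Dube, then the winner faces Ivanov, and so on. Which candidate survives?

Gupta

Round 1: Varga vs Dube — 9–12, Dube advances.
Round 2: Dube vs Ivanov — 9–12, Ivanov advances.
Round 3: Ivanov vs Gupta — 5–16, Gupta advances.
Gupta survives the agenda.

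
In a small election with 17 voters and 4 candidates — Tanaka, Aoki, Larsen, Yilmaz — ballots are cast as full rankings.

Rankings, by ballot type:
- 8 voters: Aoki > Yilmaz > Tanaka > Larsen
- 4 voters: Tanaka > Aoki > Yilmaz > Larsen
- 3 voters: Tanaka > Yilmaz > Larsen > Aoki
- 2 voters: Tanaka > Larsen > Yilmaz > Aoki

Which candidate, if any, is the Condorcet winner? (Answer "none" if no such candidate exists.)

Tanaka

Check each pair by majority over 17 ballots:
Tanaka vs Aoki: Tanaka is ranked higher on 4+3+2 = 9 ballots, Aoki on 8. Tanaka wins 9–8.
Tanaka vs Larsen: Tanaka is ranked higher on 8+4+3+2 = 17 ballots, Larsen on 0. Tanaka wins 17–0.
Tanaka vs Yilmaz: 9 to 8, Tanaka.
Aoki vs Larsen: Aoki preferred on 8+4 = 12 ballots; Aoki wins 12–5.
Aoki vs Yilmaz: Aoki preferred on 8+4 = 12 ballots; Aoki wins 12–5.
Larsen vs Yilmaz: Larsen is ranked higher on 2 ballots, Yilmaz on 15. Yilmaz wins 15–2.
Tanaka defeats every rival head-to-head and is the Condorcet winner.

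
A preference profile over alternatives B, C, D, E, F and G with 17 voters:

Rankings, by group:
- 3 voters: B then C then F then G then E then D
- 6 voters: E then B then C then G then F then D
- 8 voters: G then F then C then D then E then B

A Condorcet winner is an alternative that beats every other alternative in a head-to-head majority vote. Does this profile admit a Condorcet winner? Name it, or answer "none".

Head-to-head results (17 voters):
B vs C: B, 9–8.
B–D: B 9–8.
B vs E: 3 to 14, E.
B vs F: B preferred on 3+6 = 9 ballots; B wins 9–8.
B vs G: B wins 9–8.
C vs D: C, 17–0.
C vs E: C preferred on 3+8 = 11 ballots; C wins 11–6.
C vs F: C preferred on 3+6 = 9 ballots; C wins 9–8.
C vs G: 3+6 = 9 for C, 8 for G — C by 9–8.
D vs E: 8 to 9, E.
D vs F: D is ranked higher on 0 ballots, F on 17. F wins 17–0.
D vs G: G wins 17–0.
E vs F: 6 to 11, F.
E vs G: G, 11–6.
F vs G: F is ranked higher on 3 ballots, G on 14. G wins 14–3.
Each alternative drops at least one matchup (B loses to E; C loses to B; D loses to B; E loses to C; F loses to B; G loses to B); the cycle B > C > E > B rules out a Condorcet winner.

none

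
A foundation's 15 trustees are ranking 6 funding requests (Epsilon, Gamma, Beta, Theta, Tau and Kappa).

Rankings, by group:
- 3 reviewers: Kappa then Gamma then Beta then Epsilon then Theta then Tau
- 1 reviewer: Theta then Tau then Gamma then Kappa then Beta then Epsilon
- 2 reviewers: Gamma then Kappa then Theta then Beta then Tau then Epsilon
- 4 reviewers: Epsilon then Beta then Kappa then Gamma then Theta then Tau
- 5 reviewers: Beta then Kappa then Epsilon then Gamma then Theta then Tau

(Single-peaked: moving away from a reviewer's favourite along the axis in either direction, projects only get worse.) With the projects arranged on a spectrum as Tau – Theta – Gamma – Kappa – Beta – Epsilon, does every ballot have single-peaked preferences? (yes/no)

Axis positions: Tau=1, Theta=2, Gamma=3, Kappa=4, Beta=5, Epsilon=6.
Group 1 (peak Kappa at position 4): ranking walks positions 4-3-5-6-2-1, expanding outward from the peak — single-peaked.
Group 2 (peak Theta at position 2): ranking walks positions 2-1-3-4-5-6, expanding outward from the peak — single-peaked.
Group 3 (peak Gamma at position 3): ranking walks positions 3-4-2-5-1-6, expanding outward from the peak — single-peaked.
Group 4 (peak Epsilon at position 6): ranking walks positions 6-5-4-3-2-1, expanding outward from the peak — single-peaked.
Group 5 (peak Beta at position 5): ranking walks positions 5-4-6-3-2-1, expanding outward from the peak — single-peaked.
Every ranking is single-peaked on this axis.

yes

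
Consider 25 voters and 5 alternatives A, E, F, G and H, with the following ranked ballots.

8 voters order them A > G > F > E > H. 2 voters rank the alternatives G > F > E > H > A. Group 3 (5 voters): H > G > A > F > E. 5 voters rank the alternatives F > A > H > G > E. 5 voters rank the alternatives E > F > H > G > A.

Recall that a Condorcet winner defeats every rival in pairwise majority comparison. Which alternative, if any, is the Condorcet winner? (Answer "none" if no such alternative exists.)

A

Check each pair by majority over 25 ballots:
A vs E: A, 18–7.
A vs F: A wins 13–12.
A–G: A 13–12.
A vs H: A wins 13–12.
E–F: F 20–5.
E vs G: G, 20–5.
E vs H: E, 15–10.
F vs G: G, 15–10.
F vs H: F, 20–5.
G–H: H 15–10.
A wins every pairwise contest, so A is the Condorcet winner.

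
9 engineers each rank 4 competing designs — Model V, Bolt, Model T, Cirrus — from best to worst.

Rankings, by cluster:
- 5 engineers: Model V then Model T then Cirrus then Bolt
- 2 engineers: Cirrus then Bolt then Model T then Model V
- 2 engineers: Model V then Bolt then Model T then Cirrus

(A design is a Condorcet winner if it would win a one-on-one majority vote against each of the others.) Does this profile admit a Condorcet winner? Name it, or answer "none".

Model V

Pairwise majorities:
Model V vs Bolt: Model V is ranked higher on 5+2 = 7 ballots, Bolt on 2. Model V wins 7–2.
Model V vs Model T: 7 to 2, Model V.
Model V vs Cirrus: Model V is ranked higher on 5+2 = 7 ballots, Cirrus on 2. Model V wins 7–2.
Bolt vs Model T: Bolt preferred on 2+2 = 4 ballots; Model T wins 5–4.
Bolt vs Cirrus: 2 for Bolt, 7 for Cirrus — Cirrus by 7–2.
Model T vs Cirrus: 7 to 2, Model T.
Model V wins every pairwise contest, so Model V is the Condorcet winner.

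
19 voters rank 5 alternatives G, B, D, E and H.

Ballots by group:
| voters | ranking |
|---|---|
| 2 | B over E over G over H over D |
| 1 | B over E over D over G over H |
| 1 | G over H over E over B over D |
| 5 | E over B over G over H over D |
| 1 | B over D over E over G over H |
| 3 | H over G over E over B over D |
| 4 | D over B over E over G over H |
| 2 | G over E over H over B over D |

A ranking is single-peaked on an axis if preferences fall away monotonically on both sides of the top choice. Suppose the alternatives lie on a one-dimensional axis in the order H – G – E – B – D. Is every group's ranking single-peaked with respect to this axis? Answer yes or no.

yes

Axis positions: H=1, G=2, E=3, B=4, D=5.
Group 1 (peak B at position 4): ranking walks positions 4-3-2-1-5, expanding outward from the peak — single-peaked.
Group 2 (peak B at position 4): ranking walks positions 4-3-5-2-1, expanding outward from the peak — single-peaked.
Group 3 (peak G at position 2): ranking walks positions 2-1-3-4-5, expanding outward from the peak — single-peaked.
Group 4 (peak E at position 3): ranking walks positions 3-4-2-1-5, expanding outward from the peak — single-peaked.
Group 5 (peak B at position 4): ranking walks positions 4-5-3-2-1, expanding outward from the peak — single-peaked.
Group 6 (peak H at position 1): ranking walks positions 1-2-3-4-5, expanding outward from the peak — single-peaked.
Group 7 (peak D at position 5): ranking walks positions 5-4-3-2-1, expanding outward from the peak — single-peaked.
Group 8 (peak G at position 2): ranking walks positions 2-3-1-4-5, expanding outward from the peak — single-peaked.
Every ranking is single-peaked on this axis.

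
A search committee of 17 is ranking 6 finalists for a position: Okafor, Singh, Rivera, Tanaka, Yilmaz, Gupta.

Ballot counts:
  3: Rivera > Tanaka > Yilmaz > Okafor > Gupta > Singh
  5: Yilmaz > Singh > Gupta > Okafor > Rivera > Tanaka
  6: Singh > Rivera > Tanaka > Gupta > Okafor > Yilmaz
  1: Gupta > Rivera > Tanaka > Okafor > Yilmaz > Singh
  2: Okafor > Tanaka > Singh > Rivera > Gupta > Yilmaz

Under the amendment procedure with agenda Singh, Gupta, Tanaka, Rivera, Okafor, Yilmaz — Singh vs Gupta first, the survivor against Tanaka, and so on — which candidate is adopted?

Round 1: Singh vs Gupta — 13–4, Singh advances.
Round 2: Singh vs Tanaka — 11–6, Singh advances.
Round 3: Singh vs Rivera — 13–4, Singh advances.
Round 4: Singh vs Okafor — 11–6, Singh advances.
Round 5: Singh vs Yilmaz — 8–9, Yilmaz advances.
Yilmaz survives the agenda.

Yilmaz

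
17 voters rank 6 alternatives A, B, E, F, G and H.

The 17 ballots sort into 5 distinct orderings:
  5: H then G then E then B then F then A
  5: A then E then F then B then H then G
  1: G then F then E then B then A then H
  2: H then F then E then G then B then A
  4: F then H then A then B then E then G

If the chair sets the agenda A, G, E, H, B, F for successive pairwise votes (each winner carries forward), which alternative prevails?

Round 1: A vs G — 9–8, A advances.
Round 2: A vs E — 9–8, A advances.
Round 3: A vs H — 6–11, H advances.
Round 4: H vs B — 11–6, H advances.
Round 5: H vs F — 7–10, F advances.
The agenda winner is F.

F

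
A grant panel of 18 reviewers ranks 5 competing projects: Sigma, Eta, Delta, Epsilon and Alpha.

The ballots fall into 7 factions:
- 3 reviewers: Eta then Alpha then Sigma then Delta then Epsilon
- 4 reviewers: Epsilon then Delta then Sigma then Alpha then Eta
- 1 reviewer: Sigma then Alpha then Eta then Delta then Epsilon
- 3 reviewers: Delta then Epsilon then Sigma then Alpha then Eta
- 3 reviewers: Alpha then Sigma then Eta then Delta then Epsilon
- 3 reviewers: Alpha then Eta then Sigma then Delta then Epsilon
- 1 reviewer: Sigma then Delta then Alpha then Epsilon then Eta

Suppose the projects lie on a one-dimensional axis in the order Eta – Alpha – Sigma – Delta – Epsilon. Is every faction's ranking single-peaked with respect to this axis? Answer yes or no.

Axis positions: Eta=1, Alpha=2, Sigma=3, Delta=4, Epsilon=5.
Faction 1 (peak Eta at position 1): ranking walks positions 1-2-3-4-5, expanding outward from the peak — single-peaked.
Faction 2 (peak Epsilon at position 5): ranking walks positions 5-4-3-2-1, expanding outward from the peak — single-peaked.
Faction 3 (peak Sigma at position 3): ranking walks positions 3-2-1-4-5, expanding outward from the peak — single-peaked.
Faction 4 (peak Delta at position 4): ranking walks positions 4-5-3-2-1, expanding outward from the peak — single-peaked.
Faction 5 (peak Alpha at position 2): ranking walks positions 2-3-1-4-5, expanding outward from the peak — single-peaked.
Faction 6 (peak Alpha at position 2): ranking walks positions 2-1-3-4-5, expanding outward from the peak — single-peaked.
Faction 7 (peak Sigma at position 3): ranking walks positions 3-4-2-5-1, expanding outward from the peak — single-peaked.
Every ranking is single-peaked on this axis.

yes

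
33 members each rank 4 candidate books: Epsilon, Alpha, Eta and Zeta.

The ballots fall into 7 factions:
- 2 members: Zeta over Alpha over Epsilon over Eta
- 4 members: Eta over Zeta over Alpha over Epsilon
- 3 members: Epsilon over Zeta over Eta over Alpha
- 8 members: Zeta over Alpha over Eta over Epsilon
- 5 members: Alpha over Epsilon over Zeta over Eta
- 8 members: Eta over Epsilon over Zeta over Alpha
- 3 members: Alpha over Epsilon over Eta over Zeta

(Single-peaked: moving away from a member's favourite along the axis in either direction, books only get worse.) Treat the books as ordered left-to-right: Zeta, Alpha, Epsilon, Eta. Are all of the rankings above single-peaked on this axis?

Axis positions: Zeta=1, Alpha=2, Epsilon=3, Eta=4.
Faction 1 (peak Zeta at position 1): ranking walks positions 1-2-3-4, expanding outward from the peak — single-peaked.
Faction 2: ranking walks positions 4-1-2-3; Zeta is ranked above Epsilon even though Epsilon lies between Zeta and the peak Eta on the axis — preferences dip and rise again. Not single-peaked.
Faction 3: ranking walks positions 3-1-4-2; Zeta is ranked above Alpha even though Alpha lies between Zeta and the peak Epsilon on the axis — preferences dip and rise again. Not single-peaked.
Faction 4: ranking walks positions 1-2-4-3; Eta is ranked above Epsilon even though Epsilon lies between Eta and the peak Zeta on the axis — preferences dip and rise again. Not single-peaked.
Faction 5 (peak Alpha at position 2): ranking walks positions 2-3-1-4, expanding outward from the peak — single-peaked.
Faction 6: ranking walks positions 4-3-1-2; Zeta is ranked above Alpha even though Alpha lies between Zeta and the peak Eta on the axis — preferences dip and rise again. Not single-peaked.
Faction 7 (peak Alpha at position 2): ranking walks positions 2-3-4-1, expanding outward from the peak — single-peaked.
Faction 2 violates single-peakedness, so the profile is not single-peaked on this axis.

no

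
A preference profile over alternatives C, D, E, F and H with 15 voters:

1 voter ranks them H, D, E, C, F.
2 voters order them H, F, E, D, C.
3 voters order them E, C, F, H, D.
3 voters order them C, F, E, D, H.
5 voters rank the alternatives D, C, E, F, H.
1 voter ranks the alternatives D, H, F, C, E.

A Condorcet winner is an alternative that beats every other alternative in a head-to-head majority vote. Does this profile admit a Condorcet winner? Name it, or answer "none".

none

Check each pair by majority over 15 ballots:
C vs D: 6 to 9, D.
C vs E: 9 to 6, C.
C vs F: 12 to 3, C.
C vs H: 3+3+5 = 11 for C, 4 for H — C by 11–4.
D vs E: 7 to 8, E.
D vs F: D preferred on 1+5+1 = 7 ballots; F wins 8–7.
D vs H: 3+5+1 = 9 for D, 6 for H — D by 9–6.
E vs F: 9 to 6, E.
E vs H: 3+3+5 = 11 for E, 4 for H — E by 11–4.
F vs H: 3+3+5 = 11 for F, 4 for H — F by 11–4.
Every alternative loses at least once (C loses to D; D loses to E; E loses to C; F loses to C; H loses to C). The majority relation contains the cycle C > E > D > C, so there is no Condorcet winner.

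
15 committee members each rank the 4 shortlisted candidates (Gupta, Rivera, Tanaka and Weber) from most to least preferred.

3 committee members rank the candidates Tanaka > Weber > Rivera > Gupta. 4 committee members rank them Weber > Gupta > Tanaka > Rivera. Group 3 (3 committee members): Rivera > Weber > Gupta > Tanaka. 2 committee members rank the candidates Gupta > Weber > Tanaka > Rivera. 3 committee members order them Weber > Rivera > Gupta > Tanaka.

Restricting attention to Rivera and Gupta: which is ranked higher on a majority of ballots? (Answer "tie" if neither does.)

Rivera

Ballots ranking Rivera above Gupta: 3 + 3 + 3 = 9.
Ballots ranking Gupta above Rivera: 15 − 9 = 6.
Rivera wins the head-to-head 9–6.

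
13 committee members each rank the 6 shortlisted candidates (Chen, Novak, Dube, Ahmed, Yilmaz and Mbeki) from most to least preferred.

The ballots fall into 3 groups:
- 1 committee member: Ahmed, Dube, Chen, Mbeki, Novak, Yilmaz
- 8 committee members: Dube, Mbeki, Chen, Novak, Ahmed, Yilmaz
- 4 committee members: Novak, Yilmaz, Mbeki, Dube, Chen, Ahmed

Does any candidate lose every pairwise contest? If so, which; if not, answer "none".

Head-to-head results (13 committee members):
Chen vs Novak: 9 to 4, Chen.
Chen vs Dube: Dube, 13–0.
Chen vs Ahmed: Chen is ranked higher on 8+4 = 12 ballots, Ahmed on 1. Chen wins 12–1.
Chen vs Yilmaz: 1+8 = 9 for Chen, 4 for Yilmaz — Chen by 9–4.
Chen vs Mbeki: Mbeki, 12–1.
Novak–Dube: Dube 9–4.
Novak vs Ahmed: Novak, 12–1.
Novak vs Yilmaz: Novak, 13–0.
Novak vs Mbeki: Novak is ranked higher on 4 ballots, Mbeki on 9. Mbeki wins 9–4.
Dube vs Ahmed: Dube wins 12–1.
Dube vs Yilmaz: Dube preferred on 1+8 = 9 ballots; Dube wins 9–4.
Dube–Mbeki: Dube 9–4.
Ahmed vs Yilmaz: Ahmed is ranked higher on 1+8 = 9 ballots, Yilmaz on 4. Ahmed wins 9–4.
Ahmed vs Mbeki: Mbeki, 12–1.
Yilmaz vs Mbeki: 4 for Yilmaz, 9 for Mbeki — Mbeki by 9–4.
Only Yilmaz has no wins; Yilmaz is the Condorcet loser.

Yilmaz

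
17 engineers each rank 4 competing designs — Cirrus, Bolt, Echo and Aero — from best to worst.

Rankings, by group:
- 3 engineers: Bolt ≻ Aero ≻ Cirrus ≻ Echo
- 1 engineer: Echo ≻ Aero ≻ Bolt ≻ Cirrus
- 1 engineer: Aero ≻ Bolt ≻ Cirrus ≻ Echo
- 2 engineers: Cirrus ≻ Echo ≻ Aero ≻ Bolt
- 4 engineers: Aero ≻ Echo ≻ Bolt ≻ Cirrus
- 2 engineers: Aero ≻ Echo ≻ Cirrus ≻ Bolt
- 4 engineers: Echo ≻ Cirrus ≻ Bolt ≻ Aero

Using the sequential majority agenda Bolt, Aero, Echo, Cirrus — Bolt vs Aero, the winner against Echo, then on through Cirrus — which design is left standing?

Round 1: Bolt vs Aero — 7–10, Aero advances.
Round 2: Aero vs Echo — 10–7, Aero advances.
Round 3: Aero vs Cirrus — 11–6, Aero advances.
Aero survives the agenda.

Aero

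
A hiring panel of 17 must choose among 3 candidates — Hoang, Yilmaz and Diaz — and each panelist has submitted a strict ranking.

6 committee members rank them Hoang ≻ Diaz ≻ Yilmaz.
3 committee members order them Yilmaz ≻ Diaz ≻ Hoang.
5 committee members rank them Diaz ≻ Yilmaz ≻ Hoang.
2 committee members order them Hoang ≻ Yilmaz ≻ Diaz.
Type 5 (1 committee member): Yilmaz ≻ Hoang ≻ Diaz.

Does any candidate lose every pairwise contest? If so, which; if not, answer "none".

Pairwise majorities:
Hoang–Yilmaz: Yilmaz 9–8.
Hoang vs Diaz: Hoang preferred on 6+2+1 = 9 ballots; Hoang wins 9–8.
Yilmaz vs Diaz: 3+2+1 = 6 for Yilmaz, 11 for Diaz — Diaz by 11–6.
Each candidate has at least one pairwise win (Hoang beats Diaz; Yilmaz beats Hoang; Diaz beats Yilmaz) — no Condorcet loser.

none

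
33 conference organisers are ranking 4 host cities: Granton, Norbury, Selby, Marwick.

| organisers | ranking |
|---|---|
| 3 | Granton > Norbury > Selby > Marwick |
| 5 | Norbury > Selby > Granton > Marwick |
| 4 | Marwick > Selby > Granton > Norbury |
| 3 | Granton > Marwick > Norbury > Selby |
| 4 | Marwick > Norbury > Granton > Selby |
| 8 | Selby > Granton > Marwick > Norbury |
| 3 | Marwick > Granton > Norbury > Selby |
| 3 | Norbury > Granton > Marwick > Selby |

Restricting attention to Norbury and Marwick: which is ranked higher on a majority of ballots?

Marwick

Ballots ranking Norbury above Marwick: 3 + 5 + 3 = 11.
Ballots ranking Marwick above Norbury: 33 − 11 = 22.
Marwick wins the head-to-head 22–11.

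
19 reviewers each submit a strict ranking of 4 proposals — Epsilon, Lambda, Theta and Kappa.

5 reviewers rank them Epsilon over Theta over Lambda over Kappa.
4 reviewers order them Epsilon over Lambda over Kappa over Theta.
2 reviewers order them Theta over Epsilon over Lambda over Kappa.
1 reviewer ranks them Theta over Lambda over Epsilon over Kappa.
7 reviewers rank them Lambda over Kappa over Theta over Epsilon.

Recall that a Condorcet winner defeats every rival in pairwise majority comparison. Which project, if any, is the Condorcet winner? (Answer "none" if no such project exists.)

Check each pair by majority over 19 ballots:
Epsilon vs Lambda: 5+4+2 = 11 for Epsilon, 8 for Lambda — Epsilon by 11–8.
Epsilon vs Theta: 9 to 10, Theta.
Epsilon vs Kappa: Epsilon preferred on 5+4+2+1 = 12 ballots; Epsilon wins 12–7.
Lambda vs Theta: Lambda preferred on 4+7 = 11 ballots; Lambda wins 11–8.
Lambda vs Kappa: Lambda is ranked higher on 5+4+2+1+7 = 19 ballots, Kappa on 0. Lambda wins 19–0.
Theta vs Kappa: 5+2+1 = 8 for Theta, 11 for Kappa — Kappa by 11–8.
No project is unbeaten: Epsilon loses to Theta; Lambda loses to Epsilon; Theta loses to Lambda; Kappa loses to Epsilon. In particular Epsilon > Lambda > Theta > Epsilon is a majority cycle — no Condorcet winner exists.

none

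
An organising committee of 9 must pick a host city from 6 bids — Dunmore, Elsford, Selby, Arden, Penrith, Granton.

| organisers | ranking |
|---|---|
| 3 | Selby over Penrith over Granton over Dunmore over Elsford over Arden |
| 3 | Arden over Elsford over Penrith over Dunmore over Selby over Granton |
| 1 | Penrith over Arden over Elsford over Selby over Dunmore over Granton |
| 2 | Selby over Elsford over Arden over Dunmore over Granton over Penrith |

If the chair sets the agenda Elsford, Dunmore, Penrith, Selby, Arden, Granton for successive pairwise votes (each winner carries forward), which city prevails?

Selby

Round 1: Elsford vs Dunmore — 6–3, Elsford advances.
Round 2: Elsford vs Penrith — 5–4, Elsford advances.
Round 3: Elsford vs Selby — 4–5, Selby advances.
Round 4: Selby vs Arden — 5–4, Selby advances.
Round 5: Selby vs Granton — 9–0, Selby advances.
Selby survives the agenda.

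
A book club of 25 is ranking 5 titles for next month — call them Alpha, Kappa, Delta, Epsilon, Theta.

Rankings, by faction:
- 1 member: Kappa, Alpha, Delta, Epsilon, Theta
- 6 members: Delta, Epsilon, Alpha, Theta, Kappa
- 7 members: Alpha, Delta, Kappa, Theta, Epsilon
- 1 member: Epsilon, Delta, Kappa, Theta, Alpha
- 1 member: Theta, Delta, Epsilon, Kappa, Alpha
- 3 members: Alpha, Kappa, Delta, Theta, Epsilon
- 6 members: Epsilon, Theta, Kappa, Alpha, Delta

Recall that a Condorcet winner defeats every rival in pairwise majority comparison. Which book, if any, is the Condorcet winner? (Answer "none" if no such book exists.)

none

Check each pair by majority over 25 ballots:
Alpha vs Kappa: Alpha, 16–9.
Alpha vs Delta: Alpha, 17–8.
Alpha vs Epsilon: Epsilon wins 14–11.
Alpha–Theta: Alpha 17–8.
Kappa vs Delta: Delta wins 15–10.
Kappa vs Epsilon: Epsilon wins 14–11.
Kappa vs Theta: Theta, 13–12.
Delta–Epsilon: Delta 18–7.
Delta vs Theta: Delta, 18–7.
Epsilon–Theta: Epsilon 14–11.
Every book loses at least once (Alpha loses to Epsilon; Kappa loses to Alpha; Delta loses to Alpha; Epsilon loses to Delta; Theta loses to Alpha). The majority relation contains the cycle Alpha beats Delta beats Epsilon beats Alpha, so there is no Condorcet winner.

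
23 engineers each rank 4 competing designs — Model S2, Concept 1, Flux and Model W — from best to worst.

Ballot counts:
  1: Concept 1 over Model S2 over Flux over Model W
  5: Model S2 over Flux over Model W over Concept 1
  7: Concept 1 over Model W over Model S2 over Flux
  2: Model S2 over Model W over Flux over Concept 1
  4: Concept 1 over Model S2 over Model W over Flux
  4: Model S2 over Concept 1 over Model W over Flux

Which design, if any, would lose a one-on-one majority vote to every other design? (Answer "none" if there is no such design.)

Head-to-head results (23 engineers):
Model S2 vs Concept 1: 11 to 12, Concept 1.
Model S2 vs Flux: 23 to 0, Model S2.
Model S2–Model W: Model S2 16–7.
Concept 1 vs Flux: Concept 1, 16–7.
Concept 1 vs Model W: Concept 1 preferred on 1+7+4+4 = 16 ballots; Concept 1 wins 16–7.
Flux vs Model W: Model W, 17–6.
Flux loses to every other design — it is the Condorcet loser.

Flux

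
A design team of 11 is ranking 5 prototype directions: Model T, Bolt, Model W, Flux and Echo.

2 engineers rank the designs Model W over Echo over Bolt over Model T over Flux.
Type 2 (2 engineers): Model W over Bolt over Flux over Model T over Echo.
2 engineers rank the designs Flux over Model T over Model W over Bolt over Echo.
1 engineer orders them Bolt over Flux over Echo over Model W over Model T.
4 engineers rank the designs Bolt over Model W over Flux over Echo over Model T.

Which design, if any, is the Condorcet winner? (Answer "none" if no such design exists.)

Model W

Pairwise majorities:
Model T vs Bolt: Bolt wins 9–2.
Model T vs Model W: 2 to 9, Model W.
Model T vs Flux: Model T is ranked higher on 2 ballots, Flux on 9. Flux wins 9–2.
Model T vs Echo: Echo, 7–4.
Bolt vs Model W: Bolt is ranked higher on 1+4 = 5 ballots, Model W on 6. Model W wins 6–5.
Bolt vs Flux: Bolt wins 9–2.
Bolt vs Echo: 9 to 2, Bolt.
Model W vs Flux: 8 to 3, Model W.
Model W vs Echo: Model W is ranked higher on 2+2+2+4 = 10 ballots, Echo on 1. Model W wins 10–1.
Flux vs Echo: 9 to 2, Flux.
Only Model W has no losses; Model W is the Condorcet winner.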